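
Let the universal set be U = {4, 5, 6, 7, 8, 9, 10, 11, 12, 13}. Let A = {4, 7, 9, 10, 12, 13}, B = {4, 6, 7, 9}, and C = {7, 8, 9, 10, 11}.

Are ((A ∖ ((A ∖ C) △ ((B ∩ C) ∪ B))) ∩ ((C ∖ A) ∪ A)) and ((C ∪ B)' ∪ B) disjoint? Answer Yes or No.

A ∖ C = {4, 12, 13}
B ∩ C = {7, 9}
(B ∩ C) ∪ B = {4, 6, 7, 9}
(A ∖ C) △ ((B ∩ C) ∪ B) = {6, 7, 9, 12, 13}
A ∖ ((A ∖ C) △ ((B ∩ C) ∪ B)) = {4, 10}
C ∖ A = {8, 11}
(C ∖ A) ∪ A = {4, 7, 8, 9, 10, 11, 12, 13}
(A ∖ ((A ∖ C) △ ((B ∩ C) ∪ B))) ∩ ((C ∖ A) ∪ A) = {4, 10}
C ∪ B = {4, 6, 7, 8, 9, 10, 11}
(C ∪ B)' = {5, 12, 13}
(C ∪ B)' ∪ B = {4, 5, 6, 7, 9, 12, 13}
4 lies in both, so they are not disjoint.

No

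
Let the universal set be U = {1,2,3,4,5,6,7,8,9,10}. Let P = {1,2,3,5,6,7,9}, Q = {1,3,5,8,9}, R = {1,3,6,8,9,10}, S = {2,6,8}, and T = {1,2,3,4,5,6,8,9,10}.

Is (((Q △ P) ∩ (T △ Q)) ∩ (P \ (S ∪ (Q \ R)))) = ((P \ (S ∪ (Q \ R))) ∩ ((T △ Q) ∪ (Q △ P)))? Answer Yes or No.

No

Q △ P = {2,6,7,8}
T △ Q = {2,4,6,10}
(Q △ P) ∩ (T △ Q) = {2,6}
Q \ R = {5}
S ∪ (Q \ R) = {2,5,6,8}
P \ (S ∪ (Q \ R)) = {1,3,7,9}
((Q △ P) ∩ (T △ Q)) ∩ (P \ (S ∪ (Q \ R))) = {}
(T △ Q) ∪ (Q △ P) = {2,4,6,7,8,10}
(P \ (S ∪ (Q \ R))) ∩ ((T △ Q) ∪ (Q △ P)) = {7}
7 ∈ (P \ (S ∪ (Q \ R))) ∩ ((T △ Q) ∪ (Q △ P)) but 7 ∉ ((Q △ P) ∩ (T △ Q)) ∩ (P \ (S ∪ (Q \ R))), so they differ.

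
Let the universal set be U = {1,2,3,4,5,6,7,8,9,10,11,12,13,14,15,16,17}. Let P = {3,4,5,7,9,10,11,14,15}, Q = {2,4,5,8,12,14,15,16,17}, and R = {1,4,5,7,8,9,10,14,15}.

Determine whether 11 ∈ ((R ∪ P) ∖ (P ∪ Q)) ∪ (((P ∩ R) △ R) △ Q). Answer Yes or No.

No

11 ∉ R and 11 ∈ P, so 11 ∈ R ∪ P
11 ∈ P and 11 ∉ Q, so 11 ∈ P ∪ Q
11 ∈ (R ∪ P) and 11 ∈ (P ∪ Q), so 11 ∉ (R ∪ P) ∖ (P ∪ Q)
11 ∈ P and 11 ∉ R, so 11 ∉ P ∩ R
11 ∉ (P ∩ R) and 11 ∉ R, so 11 ∉ (P ∩ R) △ R
11 ∉ ((P ∩ R) △ R) and 11 ∉ Q, so 11 ∉ ((P ∩ R) △ R) △ Q
11 ∉ ((R ∪ P) ∖ (P ∪ Q)) and 11 ∉ (((P ∩ R) △ R) △ Q), so 11 ∉ ((R ∪ P) ∖ (P ∪ Q)) ∪ (((P ∩ R) △ R) △ Q)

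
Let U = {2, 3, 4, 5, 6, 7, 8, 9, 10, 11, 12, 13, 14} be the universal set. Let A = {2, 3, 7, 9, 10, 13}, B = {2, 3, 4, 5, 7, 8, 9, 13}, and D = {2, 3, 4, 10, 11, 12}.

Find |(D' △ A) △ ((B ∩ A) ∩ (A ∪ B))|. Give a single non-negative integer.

8

D' = {5, 6, 7, 8, 9, 13, 14}
D' △ A = {2, 3, 5, 6, 8, 10, 14}
B ∩ A = {2, 3, 7, 9, 13}
A ∪ B = {2, 3, 4, 5, 7, 8, 9, 10, 13}
(B ∩ A) ∩ (A ∪ B) = {2, 3, 7, 9, 13}
(D' △ A) △ ((B ∩ A) ∩ (A ∪ B)) = {5, 6, 7, 8, 9, 10, 13, 14}
|(D' △ A) △ ((B ∩ A) ∩ (A ∪ B))| = 8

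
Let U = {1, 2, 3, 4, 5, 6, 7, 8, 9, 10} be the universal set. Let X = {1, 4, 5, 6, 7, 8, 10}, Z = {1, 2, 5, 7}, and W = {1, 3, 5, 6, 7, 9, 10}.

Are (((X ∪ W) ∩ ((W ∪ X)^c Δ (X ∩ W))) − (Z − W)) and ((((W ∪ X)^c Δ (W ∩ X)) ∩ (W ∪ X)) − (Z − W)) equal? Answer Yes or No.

X ∪ W = {1, 3, 4, 5, 6, 7, 8, 9, 10}
W ∪ X = {1, 3, 4, 5, 6, 7, 8, 9, 10}
(W ∪ X)^c = {2}
X ∩ W = {1, 5, 6, 7, 10}
(W ∪ X)^c Δ (X ∩ W) = {1, 2, 5, 6, 7, 10}
(X ∪ W) ∩ ((W ∪ X)^c Δ (X ∩ W)) = {1, 5, 6, 7, 10}
Z − W = {2}
((X ∪ W) ∩ ((W ∪ X)^c Δ (X ∩ W))) − (Z − W) = {1, 5, 6, 7, 10}
W ∩ X = {1, 5, 6, 7, 10}
(W ∪ X)^c Δ (W ∩ X) = {1, 2, 5, 6, 7, 10}
((W ∪ X)^c Δ (W ∩ X)) ∩ (W ∪ X) = {1, 5, 6, 7, 10}
(((W ∪ X)^c Δ (W ∩ X)) ∩ (W ∪ X)) − (Z − W) = {1, 5, 6, 7, 10}
Both equal {1, 5, 6, 7, 10}, so ((X ∪ W) ∩ ((W ∪ X)^c Δ (X ∩ W))) − (Z − W) = (((W ∪ X)^c Δ (W ∩ X)) ∩ (W ∪ X)) − (Z − W).

Yes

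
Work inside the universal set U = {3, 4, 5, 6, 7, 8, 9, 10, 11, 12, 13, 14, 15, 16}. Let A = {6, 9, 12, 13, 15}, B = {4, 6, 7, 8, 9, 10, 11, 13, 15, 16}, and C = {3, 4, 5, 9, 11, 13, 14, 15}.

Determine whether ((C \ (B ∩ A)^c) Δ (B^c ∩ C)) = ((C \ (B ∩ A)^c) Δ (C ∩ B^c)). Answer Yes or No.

B ∩ A = {6, 9, 13, 15}
(B ∩ A)^c = {3, 4, 5, 7, 8, 10, 11, 12, 14, 16}
C \ (B ∩ A)^c = {9, 13, 15}
B^c = {3, 5, 12, 14}
B^c ∩ C = {3, 5, 14}
(C \ (B ∩ A)^c) Δ (B^c ∩ C) = {3, 5, 9, 13, 14, 15}
C ∩ B^c = {3, 5, 14}
(C \ (B ∩ A)^c) Δ (C ∩ B^c) = {3, 5, 9, 13, 14, 15}
Both equal {3, 5, 9, 13, 14, 15}, so (C \ (B ∩ A)^c) Δ (B^c ∩ C) = (C \ (B ∩ A)^c) Δ (C ∩ B^c).

Yes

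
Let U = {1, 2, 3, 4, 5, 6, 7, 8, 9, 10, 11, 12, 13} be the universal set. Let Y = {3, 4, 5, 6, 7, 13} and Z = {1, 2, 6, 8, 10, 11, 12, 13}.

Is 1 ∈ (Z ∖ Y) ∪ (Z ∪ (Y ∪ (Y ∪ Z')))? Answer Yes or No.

1 ∈ Z and 1 ∉ Y, so 1 ∈ Z ∖ Y
1 ∈ Z, so 1 ∉ Z'
1 ∉ Y and 1 ∉ Z', so 1 ∉ Y ∪ Z'
1 ∉ Y and 1 ∉ (Y ∪ Z'), so 1 ∉ Y ∪ (Y ∪ Z')
1 ∈ Z and 1 ∉ (Y ∪ (Y ∪ Z')), so 1 ∈ Z ∪ (Y ∪ (Y ∪ Z'))
1 ∈ (Z ∖ Y) and 1 ∈ (Z ∪ (Y ∪ (Y ∪ Z'))), so 1 ∈ (Z ∖ Y) ∪ (Z ∪ (Y ∪ (Y ∪ Z')))

Yes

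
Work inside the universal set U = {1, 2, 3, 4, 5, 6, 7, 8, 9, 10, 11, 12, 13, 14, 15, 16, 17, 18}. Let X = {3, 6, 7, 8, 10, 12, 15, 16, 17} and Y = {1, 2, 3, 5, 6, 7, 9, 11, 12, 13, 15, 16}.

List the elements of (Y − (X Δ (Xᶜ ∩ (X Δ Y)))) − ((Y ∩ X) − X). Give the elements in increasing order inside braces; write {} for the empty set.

Xᶜ = {1, 2, 4, 5, 9, 11, 13, 14, 18}
X Δ Y = {1, 2, 5, 8, 9, 10, 11, 13, 17}
Xᶜ ∩ (X Δ Y) = {1, 2, 5, 9, 11, 13}
X Δ (Xᶜ ∩ (X Δ Y)) = {1, 2, 3, 5, 6, 7, 8, 9, 10, 11, 12, 13, 15, 16, 17}
Y − (X Δ (Xᶜ ∩ (X Δ Y))) = {}
Y ∩ X = {3, 6, 7, 12, 15, 16}
(Y ∩ X) − X = {}
(Y − (X Δ (Xᶜ ∩ (X Δ Y)))) − ((Y ∩ X) − X) = {}

{}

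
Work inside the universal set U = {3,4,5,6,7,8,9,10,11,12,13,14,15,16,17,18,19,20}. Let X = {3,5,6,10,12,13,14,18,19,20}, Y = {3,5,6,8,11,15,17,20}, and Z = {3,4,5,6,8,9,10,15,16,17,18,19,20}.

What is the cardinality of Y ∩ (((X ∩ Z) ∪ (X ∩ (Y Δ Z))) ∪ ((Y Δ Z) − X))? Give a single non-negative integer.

X ∩ Z = {3,5,6,10,18,19,20}
Y Δ Z = {4,9,10,11,16,18,19}
X ∩ (Y Δ Z) = {10,18,19}
(X ∩ Z) ∪ (X ∩ (Y Δ Z)) = {3,5,6,10,18,19,20}
(Y Δ Z) − X = {4,9,11,16}
((X ∩ Z) ∪ (X ∩ (Y Δ Z))) ∪ ((Y Δ Z) − X) = {3,4,5,6,9,10,11,16,18,19,20}
Y ∩ (((X ∩ Z) ∪ (X ∩ (Y Δ Z))) ∪ ((Y Δ Z) − X)) = {3,5,6,11,20}
|Y ∩ (((X ∩ Z) ∪ (X ∩ (Y Δ Z))) ∪ ((Y Δ Z) − X))| = 5

5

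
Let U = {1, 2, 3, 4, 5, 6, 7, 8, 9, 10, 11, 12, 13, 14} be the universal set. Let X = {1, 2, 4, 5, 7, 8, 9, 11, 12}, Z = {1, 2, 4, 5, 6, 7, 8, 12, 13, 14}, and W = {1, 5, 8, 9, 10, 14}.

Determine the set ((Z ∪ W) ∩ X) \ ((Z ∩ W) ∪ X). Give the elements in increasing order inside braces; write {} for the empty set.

{}

Z ∪ W = {1, 2, 4, 5, 6, 7, 8, 9, 10, 12, 13, 14}
(Z ∪ W) ∩ X = {1, 2, 4, 5, 7, 8, 9, 12}
Z ∩ W = {1, 5, 8, 14}
(Z ∩ W) ∪ X = {1, 2, 4, 5, 7, 8, 9, 11, 12, 14}
((Z ∪ W) ∩ X) \ ((Z ∩ W) ∪ X) = {}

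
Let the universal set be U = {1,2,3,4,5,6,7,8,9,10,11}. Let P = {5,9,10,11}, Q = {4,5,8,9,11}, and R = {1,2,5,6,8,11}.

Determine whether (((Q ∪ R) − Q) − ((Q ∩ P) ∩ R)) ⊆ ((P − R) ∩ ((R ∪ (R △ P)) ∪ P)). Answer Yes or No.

Q ∪ R = {1,2,4,5,6,8,9,11}
(Q ∪ R) − Q = {1,2,6}
Q ∩ P = {5,9,11}
(Q ∩ P) ∩ R = {5,11}
((Q ∪ R) − Q) − ((Q ∩ P) ∩ R) = {1,2,6}
P − R = {9,10}
R △ P = {1,2,6,8,9,10}
R ∪ (R △ P) = {1,2,5,6,8,9,10,11}
(R ∪ (R △ P)) ∪ P = {1,2,5,6,8,9,10,11}
(P − R) ∩ ((R ∪ (R △ P)) ∪ P) = {9,10}
1 ∈ ((Q ∪ R) − Q) − ((Q ∩ P) ∩ R) but 1 ∉ (P − R) ∩ ((R ∪ (R △ P)) ∪ P), so the inclusion fails.

No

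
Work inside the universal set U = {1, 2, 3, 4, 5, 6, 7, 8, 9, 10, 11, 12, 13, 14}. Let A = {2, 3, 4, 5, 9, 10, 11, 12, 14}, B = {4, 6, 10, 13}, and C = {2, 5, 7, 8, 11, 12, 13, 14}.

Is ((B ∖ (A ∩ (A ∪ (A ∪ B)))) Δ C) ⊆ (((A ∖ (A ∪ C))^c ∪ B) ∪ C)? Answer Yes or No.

A ∪ B = {2, 3, 4, 5, 6, 9, 10, 11, 12, 13, 14}
A ∪ (A ∪ B) = {2, 3, 4, 5, 6, 9, 10, 11, 12, 13, 14}
A ∩ (A ∪ (A ∪ B)) = {2, 3, 4, 5, 9, 10, 11, 12, 14}
B ∖ (A ∩ (A ∪ (A ∪ B))) = {6, 13}
(B ∖ (A ∩ (A ∪ (A ∪ B)))) Δ C = {2, 5, 6, 7, 8, 11, 12, 14}
A ∪ C = {2, 3, 4, 5, 7, 8, 9, 10, 11, 12, 13, 14}
A ∖ (A ∪ C) = {}
(A ∖ (A ∪ C))^c = {1, 2, 3, 4, 5, 6, 7, 8, 9, 10, 11, 12, 13, 14}
(A ∖ (A ∪ C))^c ∪ B = {1, 2, 3, 4, 5, 6, 7, 8, 9, 10, 11, 12, 13, 14}
((A ∖ (A ∪ C))^c ∪ B) ∪ C = {1, 2, 3, 4, 5, 6, 7, 8, 9, 10, 11, 12, 13, 14}
Every element of {2, 5, 6, 7, 8, 11, 12, 14} is in {1, 2, 3, 4, 5, 6, 7, 8, 9, 10, 11, 12, 13, 14}, so (B ∖ (A ∩ (A ∪ (A ∪ B)))) Δ C ⊆ ((A ∖ (A ∪ C))^c ∪ B) ∪ C.

Yes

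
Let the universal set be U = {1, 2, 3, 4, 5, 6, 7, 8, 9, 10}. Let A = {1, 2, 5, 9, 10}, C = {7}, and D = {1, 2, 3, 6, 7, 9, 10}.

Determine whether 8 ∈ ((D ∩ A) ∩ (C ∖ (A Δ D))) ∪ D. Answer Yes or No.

No

8 ∉ D and 8 ∉ A, so 8 ∉ D ∩ A
8 ∉ A and 8 ∉ D, so 8 ∉ A Δ D
8 ∉ C and 8 ∉ (A Δ D), so 8 ∉ C ∖ (A Δ D)
8 ∉ (D ∩ A) and 8 ∉ (C ∖ (A Δ D)), so 8 ∉ (D ∩ A) ∩ (C ∖ (A Δ D))
8 ∉ ((D ∩ A) ∩ (C ∖ (A Δ D))) and 8 ∉ D, so 8 ∉ ((D ∩ A) ∩ (C ∖ (A Δ D))) ∪ D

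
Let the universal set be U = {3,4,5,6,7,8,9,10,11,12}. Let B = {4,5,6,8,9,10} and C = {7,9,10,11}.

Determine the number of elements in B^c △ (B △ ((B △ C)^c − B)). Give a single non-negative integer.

B^c = {3,7,11,12}
B △ C = {4,5,6,7,8,11}
(B △ C)^c = {3,9,10,12}
(B △ C)^c − B = {3,12}
B △ ((B △ C)^c − B) = {3,4,5,6,8,9,10,12}
B^c △ (B △ ((B △ C)^c − B)) = {4,5,6,7,8,9,10,11}
|B^c △ (B △ ((B △ C)^c − B))| = 8

8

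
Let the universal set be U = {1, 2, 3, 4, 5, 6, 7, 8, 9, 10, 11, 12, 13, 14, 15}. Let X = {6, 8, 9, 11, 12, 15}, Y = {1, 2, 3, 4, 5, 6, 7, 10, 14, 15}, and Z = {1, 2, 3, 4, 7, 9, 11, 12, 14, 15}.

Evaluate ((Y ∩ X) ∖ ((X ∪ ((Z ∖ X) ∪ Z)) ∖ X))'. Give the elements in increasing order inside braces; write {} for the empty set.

{1, 2, 3, 4, 5, 7, 8, 9, 10, 11, 12, 13, 14}

Y ∩ X = {6, 15}
Z ∖ X = {1, 2, 3, 4, 7, 14}
(Z ∖ X) ∪ Z = {1, 2, 3, 4, 7, 9, 11, 12, 14, 15}
X ∪ ((Z ∖ X) ∪ Z) = {1, 2, 3, 4, 6, 7, 8, 9, 11, 12, 14, 15}
(X ∪ ((Z ∖ X) ∪ Z)) ∖ X = {1, 2, 3, 4, 7, 14}
(Y ∩ X) ∖ ((X ∪ ((Z ∖ X) ∪ Z)) ∖ X) = {6, 15}
((Y ∩ X) ∖ ((X ∪ ((Z ∖ X) ∪ Z)) ∖ X))' = {1, 2, 3, 4, 5, 7, 8, 9, 10, 11, 12, 13, 14}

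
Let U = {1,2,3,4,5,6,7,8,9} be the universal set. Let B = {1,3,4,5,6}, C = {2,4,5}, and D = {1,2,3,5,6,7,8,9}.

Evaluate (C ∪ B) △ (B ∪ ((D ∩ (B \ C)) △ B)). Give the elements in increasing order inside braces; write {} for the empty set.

C ∪ B = {1,2,3,4,5,6}
B \ C = {1,3,6}
D ∩ (B \ C) = {1,3,6}
(D ∩ (B \ C)) △ B = {4,5}
B ∪ ((D ∩ (B \ C)) △ B) = {1,3,4,5,6}
(C ∪ B) △ (B ∪ ((D ∩ (B \ C)) △ B)) = {2}

{2}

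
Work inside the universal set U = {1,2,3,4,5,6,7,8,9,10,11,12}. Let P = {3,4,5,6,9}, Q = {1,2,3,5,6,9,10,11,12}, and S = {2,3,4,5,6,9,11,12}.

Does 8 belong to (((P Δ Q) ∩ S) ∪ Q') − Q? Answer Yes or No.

Yes

8 ∉ P and 8 ∉ Q, so 8 ∉ P Δ Q
8 ∉ (P Δ Q) and 8 ∉ S, so 8 ∉ (P Δ Q) ∩ S
8 ∉ Q, so 8 ∈ Q'
8 ∉ ((P Δ Q) ∩ S) and 8 ∈ Q', so 8 ∈ ((P Δ Q) ∩ S) ∪ Q'
8 ∈ (((P Δ Q) ∩ S) ∪ Q') and 8 ∉ Q, so 8 ∈ (((P Δ Q) ∩ S) ∪ Q') − Q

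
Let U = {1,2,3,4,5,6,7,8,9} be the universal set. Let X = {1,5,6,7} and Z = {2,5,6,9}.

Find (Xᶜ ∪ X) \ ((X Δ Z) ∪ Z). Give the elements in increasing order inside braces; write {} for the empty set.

{3,4,8}

Xᶜ = {2,3,4,8,9}
Xᶜ ∪ X = {1,2,3,4,5,6,7,8,9}
X Δ Z = {1,2,7,9}
(X Δ Z) ∪ Z = {1,2,5,6,7,9}
(Xᶜ ∪ X) \ ((X Δ Z) ∪ Z) = {3,4,8}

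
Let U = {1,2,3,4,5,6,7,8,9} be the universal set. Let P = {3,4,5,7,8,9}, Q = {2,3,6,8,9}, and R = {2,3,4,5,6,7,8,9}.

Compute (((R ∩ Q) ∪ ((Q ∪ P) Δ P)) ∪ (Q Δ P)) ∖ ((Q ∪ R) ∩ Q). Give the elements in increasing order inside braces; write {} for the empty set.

{4,5,7}

R ∩ Q = {2,3,6,8,9}
Q ∪ P = {2,3,4,5,6,7,8,9}
(Q ∪ P) Δ P = {2,6}
(R ∩ Q) ∪ ((Q ∪ P) Δ P) = {2,3,6,8,9}
Q Δ P = {2,4,5,6,7}
((R ∩ Q) ∪ ((Q ∪ P) Δ P)) ∪ (Q Δ P) = {2,3,4,5,6,7,8,9}
Q ∪ R = {2,3,4,5,6,7,8,9}
(Q ∪ R) ∩ Q = {2,3,6,8,9}
(((R ∩ Q) ∪ ((Q ∪ P) Δ P)) ∪ (Q Δ P)) ∖ ((Q ∪ R) ∩ Q) = {4,5,7}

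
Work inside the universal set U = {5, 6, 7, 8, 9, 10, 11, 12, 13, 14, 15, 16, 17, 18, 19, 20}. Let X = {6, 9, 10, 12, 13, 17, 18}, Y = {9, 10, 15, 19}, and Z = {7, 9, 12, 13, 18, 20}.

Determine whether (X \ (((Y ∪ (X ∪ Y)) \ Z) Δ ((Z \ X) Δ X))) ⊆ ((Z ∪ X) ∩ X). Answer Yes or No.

Yes

X ∪ Y = {6, 9, 10, 12, 13, 15, 17, 18, 19}
Y ∪ (X ∪ Y) = {6, 9, 10, 12, 13, 15, 17, 18, 19}
(Y ∪ (X ∪ Y)) \ Z = {6, 10, 15, 17, 19}
Z \ X = {7, 20}
(Z \ X) Δ X = {6, 7, 9, 10, 12, 13, 17, 18, 20}
((Y ∪ (X ∪ Y)) \ Z) Δ ((Z \ X) Δ X) = {7, 9, 12, 13, 15, 18, 19, 20}
X \ (((Y ∪ (X ∪ Y)) \ Z) Δ ((Z \ X) Δ X)) = {6, 10, 17}
Z ∪ X = {6, 7, 9, 10, 12, 13, 17, 18, 20}
(Z ∪ X) ∩ X = {6, 9, 10, 12, 13, 17, 18}
Every element of {6, 10, 17} is in {6, 9, 10, 12, 13, 17, 18}, so X \ (((Y ∪ (X ∪ Y)) \ Z) Δ ((Z \ X) Δ X)) ⊆ (Z ∪ X) ∩ X.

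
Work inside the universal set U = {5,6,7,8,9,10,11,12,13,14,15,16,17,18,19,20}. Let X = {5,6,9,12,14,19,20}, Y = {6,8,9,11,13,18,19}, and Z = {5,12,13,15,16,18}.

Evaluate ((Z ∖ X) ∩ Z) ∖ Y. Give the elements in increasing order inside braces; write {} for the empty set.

{15,16}

Z ∖ X = {13,15,16,18}
(Z ∖ X) ∩ Z = {13,15,16,18}
((Z ∖ X) ∩ Z) ∖ Y = {15,16}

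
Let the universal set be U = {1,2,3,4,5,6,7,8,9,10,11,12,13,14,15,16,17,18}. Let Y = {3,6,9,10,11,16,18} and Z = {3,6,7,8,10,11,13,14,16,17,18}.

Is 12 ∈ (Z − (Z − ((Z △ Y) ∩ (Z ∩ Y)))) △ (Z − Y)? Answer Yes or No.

No

12 ∉ Z and 12 ∉ Y, so 12 ∉ Z △ Y
12 ∉ Z and 12 ∉ Y, so 12 ∉ Z ∩ Y
12 ∉ (Z △ Y) and 12 ∉ (Z ∩ Y), so 12 ∉ (Z △ Y) ∩ (Z ∩ Y)
12 ∉ Z and 12 ∉ ((Z △ Y) ∩ (Z ∩ Y)), so 12 ∉ Z − ((Z △ Y) ∩ (Z ∩ Y))
12 ∉ Z and 12 ∉ (Z − ((Z △ Y) ∩ (Z ∩ Y))), so 12 ∉ Z − (Z − ((Z △ Y) ∩ (Z ∩ Y)))
12 ∉ Z and 12 ∉ Y, so 12 ∉ Z − Y
12 ∉ (Z − (Z − ((Z △ Y) ∩ (Z ∩ Y)))) and 12 ∉ (Z − Y), so 12 ∉ (Z − (Z − ((Z △ Y) ∩ (Z ∩ Y)))) △ (Z − Y)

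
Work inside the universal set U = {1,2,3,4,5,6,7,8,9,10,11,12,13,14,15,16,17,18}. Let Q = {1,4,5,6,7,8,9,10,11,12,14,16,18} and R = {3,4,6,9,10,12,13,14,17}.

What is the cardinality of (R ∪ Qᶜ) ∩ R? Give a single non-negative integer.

9

Qᶜ = {2,3,13,15,17}
R ∪ Qᶜ = {2,3,4,6,9,10,12,13,14,15,17}
(R ∪ Qᶜ) ∩ R = {3,4,6,9,10,12,13,14,17}
|(R ∪ Qᶜ) ∩ R| = 9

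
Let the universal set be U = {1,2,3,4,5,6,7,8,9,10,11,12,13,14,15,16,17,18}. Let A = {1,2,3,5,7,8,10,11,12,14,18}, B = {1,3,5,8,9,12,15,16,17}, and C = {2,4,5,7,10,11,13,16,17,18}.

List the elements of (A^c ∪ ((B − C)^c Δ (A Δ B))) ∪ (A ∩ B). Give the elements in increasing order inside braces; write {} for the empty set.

A^c = {4,6,9,13,15,16,17}
B − C = {1,3,8,9,12,15}
(B − C)^c = {2,4,5,6,7,10,11,13,14,16,17,18}
A Δ B = {2,7,9,10,11,14,15,16,17,18}
(B − C)^c Δ (A Δ B) = {4,5,6,9,13,15}
A^c ∪ ((B − C)^c Δ (A Δ B)) = {4,5,6,9,13,15,16,17}
A ∩ B = {1,3,5,8,12}
(A^c ∪ ((B − C)^c Δ (A Δ B))) ∪ (A ∩ B) = {1,3,4,5,6,8,9,12,13,15,16,17}

{1,3,4,5,6,8,9,12,13,15,16,17}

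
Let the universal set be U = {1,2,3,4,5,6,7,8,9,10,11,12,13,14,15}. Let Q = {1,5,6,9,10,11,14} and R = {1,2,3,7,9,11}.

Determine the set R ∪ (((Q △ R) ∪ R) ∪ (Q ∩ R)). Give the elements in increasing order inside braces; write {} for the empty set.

{1,2,3,5,6,7,9,10,11,14}

Q △ R = {2,3,5,6,7,10,14}
(Q △ R) ∪ R = {1,2,3,5,6,7,9,10,11,14}
Q ∩ R = {1,9,11}
((Q △ R) ∪ R) ∪ (Q ∩ R) = {1,2,3,5,6,7,9,10,11,14}
R ∪ (((Q △ R) ∪ R) ∪ (Q ∩ R)) = {1,2,3,5,6,7,9,10,11,14}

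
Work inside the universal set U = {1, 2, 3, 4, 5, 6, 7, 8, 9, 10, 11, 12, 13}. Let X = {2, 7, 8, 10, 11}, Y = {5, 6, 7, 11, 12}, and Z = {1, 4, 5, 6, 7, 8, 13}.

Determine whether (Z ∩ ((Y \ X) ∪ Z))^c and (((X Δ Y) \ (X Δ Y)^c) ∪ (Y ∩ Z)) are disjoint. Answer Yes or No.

No

Y \ X = {5, 6, 12}
(Y \ X) ∪ Z = {1, 4, 5, 6, 7, 8, 12, 13}
Z ∩ ((Y \ X) ∪ Z) = {1, 4, 5, 6, 7, 8, 13}
(Z ∩ ((Y \ X) ∪ Z))^c = {2, 3, 9, 10, 11, 12}
X Δ Y = {2, 5, 6, 8, 10, 12}
(X Δ Y)^c = {1, 3, 4, 7, 9, 11, 13}
(X Δ Y) \ (X Δ Y)^c = {2, 5, 6, 8, 10, 12}
Y ∩ Z = {5, 6, 7}
((X Δ Y) \ (X Δ Y)^c) ∪ (Y ∩ Z) = {2, 5, 6, 7, 8, 10, 12}
2 lies in both, so they are not disjoint.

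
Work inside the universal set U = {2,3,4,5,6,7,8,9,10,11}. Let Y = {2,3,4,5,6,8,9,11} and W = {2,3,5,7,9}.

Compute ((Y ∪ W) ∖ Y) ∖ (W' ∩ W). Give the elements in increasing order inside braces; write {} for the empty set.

{7}

Y ∪ W = {2,3,4,5,6,7,8,9,11}
(Y ∪ W) ∖ Y = {7}
W' = {4,6,8,10,11}
W' ∩ W = {}
((Y ∪ W) ∖ Y) ∖ (W' ∩ W) = {7}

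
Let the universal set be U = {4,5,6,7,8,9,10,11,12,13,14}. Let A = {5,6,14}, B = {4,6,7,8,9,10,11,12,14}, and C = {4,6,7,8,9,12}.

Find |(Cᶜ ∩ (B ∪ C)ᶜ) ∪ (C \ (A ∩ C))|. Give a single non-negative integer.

7

Cᶜ = {5,10,11,13,14}
B ∪ C = {4,6,7,8,9,10,11,12,14}
(B ∪ C)ᶜ = {5,13}
Cᶜ ∩ (B ∪ C)ᶜ = {5,13}
A ∩ C = {6}
C \ (A ∩ C) = {4,7,8,9,12}
(Cᶜ ∩ (B ∪ C)ᶜ) ∪ (C \ (A ∩ C)) = {4,5,7,8,9,12,13}
|(Cᶜ ∩ (B ∪ C)ᶜ) ∪ (C \ (A ∩ C))| = 7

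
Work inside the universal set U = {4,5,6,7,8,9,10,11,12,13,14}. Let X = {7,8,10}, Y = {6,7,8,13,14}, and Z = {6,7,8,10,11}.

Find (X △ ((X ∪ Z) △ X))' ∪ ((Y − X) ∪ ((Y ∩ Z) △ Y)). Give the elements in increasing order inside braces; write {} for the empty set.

{4,5,6,9,12,13,14}

X ∪ Z = {6,7,8,10,11}
(X ∪ Z) △ X = {6,11}
X △ ((X ∪ Z) △ X) = {6,7,8,10,11}
(X △ ((X ∪ Z) △ X))' = {4,5,9,12,13,14}
Y − X = {6,13,14}
Y ∩ Z = {6,7,8}
(Y ∩ Z) △ Y = {13,14}
(Y − X) ∪ ((Y ∩ Z) △ Y) = {6,13,14}
(X △ ((X ∪ Z) △ X))' ∪ ((Y − X) ∪ ((Y ∩ Z) △ Y)) = {4,5,6,9,12,13,14}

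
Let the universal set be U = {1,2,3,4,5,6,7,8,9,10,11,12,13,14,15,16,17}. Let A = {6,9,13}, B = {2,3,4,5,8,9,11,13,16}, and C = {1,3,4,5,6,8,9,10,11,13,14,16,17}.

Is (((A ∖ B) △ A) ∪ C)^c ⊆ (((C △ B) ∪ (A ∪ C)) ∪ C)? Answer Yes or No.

A ∖ B = {6}
(A ∖ B) △ A = {9,13}
((A ∖ B) △ A) ∪ C = {1,3,4,5,6,8,9,10,11,13,14,16,17}
(((A ∖ B) △ A) ∪ C)^c = {2,7,12,15}
C △ B = {1,2,6,10,14,17}
A ∪ C = {1,3,4,5,6,8,9,10,11,13,14,16,17}
(C △ B) ∪ (A ∪ C) = {1,2,3,4,5,6,8,9,10,11,13,14,16,17}
((C △ B) ∪ (A ∪ C)) ∪ C = {1,2,3,4,5,6,8,9,10,11,13,14,16,17}
7 ∈ (((A ∖ B) △ A) ∪ C)^c but 7 ∉ ((C △ B) ∪ (A ∪ C)) ∪ C, so the inclusion fails.

No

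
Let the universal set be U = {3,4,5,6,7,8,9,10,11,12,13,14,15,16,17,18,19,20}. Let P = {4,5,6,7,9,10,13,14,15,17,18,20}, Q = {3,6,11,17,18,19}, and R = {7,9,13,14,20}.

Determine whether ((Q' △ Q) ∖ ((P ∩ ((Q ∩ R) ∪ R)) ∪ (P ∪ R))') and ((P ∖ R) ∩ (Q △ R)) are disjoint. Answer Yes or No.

No

Q' = {4,5,7,8,9,10,12,13,14,15,16,20}
Q' △ Q = {3,4,5,6,7,8,9,10,11,12,13,14,15,16,17,18,19,20}
Q ∩ R = {}
(Q ∩ R) ∪ R = {7,9,13,14,20}
P ∩ ((Q ∩ R) ∪ R) = {7,9,13,14,20}
P ∪ R = {4,5,6,7,9,10,13,14,15,17,18,20}
(P ∩ ((Q ∩ R) ∪ R)) ∪ (P ∪ R) = {4,5,6,7,9,10,13,14,15,17,18,20}
((P ∩ ((Q ∩ R) ∪ R)) ∪ (P ∪ R))' = {3,8,11,12,16,19}
(Q' △ Q) ∖ ((P ∩ ((Q ∩ R) ∪ R)) ∪ (P ∪ R))' = {4,5,6,7,9,10,13,14,15,17,18,20}
P ∖ R = {4,5,6,10,15,17,18}
Q △ R = {3,6,7,9,11,13,14,17,18,19,20}
(P ∖ R) ∩ (Q △ R) = {6,17,18}
6 lies in both, so they are not disjoint.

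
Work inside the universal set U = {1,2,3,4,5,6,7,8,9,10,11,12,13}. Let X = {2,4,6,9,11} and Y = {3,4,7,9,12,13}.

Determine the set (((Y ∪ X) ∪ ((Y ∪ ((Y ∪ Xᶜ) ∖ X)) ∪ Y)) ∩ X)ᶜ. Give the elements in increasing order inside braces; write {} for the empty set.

Y ∪ X = {2,3,4,6,7,9,11,12,13}
Xᶜ = {1,3,5,7,8,10,12,13}
Y ∪ Xᶜ = {1,3,4,5,7,8,9,10,12,13}
(Y ∪ Xᶜ) ∖ X = {1,3,5,7,8,10,12,13}
Y ∪ ((Y ∪ Xᶜ) ∖ X) = {1,3,4,5,7,8,9,10,12,13}
(Y ∪ ((Y ∪ Xᶜ) ∖ X)) ∪ Y = {1,3,4,5,7,8,9,10,12,13}
(Y ∪ X) ∪ ((Y ∪ ((Y ∪ Xᶜ) ∖ X)) ∪ Y) = {1,2,3,4,5,6,7,8,9,10,11,12,13}
((Y ∪ X) ∪ ((Y ∪ ((Y ∪ Xᶜ) ∖ X)) ∪ Y)) ∩ X = {2,4,6,9,11}
(((Y ∪ X) ∪ ((Y ∪ ((Y ∪ Xᶜ) ∖ X)) ∪ Y)) ∩ X)ᶜ = {1,3,5,7,8,10,12,13}

{1,3,5,7,8,10,12,13}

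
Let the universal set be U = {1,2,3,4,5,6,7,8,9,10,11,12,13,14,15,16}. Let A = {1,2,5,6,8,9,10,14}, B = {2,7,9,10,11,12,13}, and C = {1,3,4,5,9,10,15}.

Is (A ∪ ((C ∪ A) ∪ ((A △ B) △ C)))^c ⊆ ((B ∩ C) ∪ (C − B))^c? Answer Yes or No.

Yes

C ∪ A = {1,2,3,4,5,6,8,9,10,14,15}
A △ B = {1,5,6,7,8,11,12,13,14}
(A △ B) △ C = {3,4,6,7,8,9,10,11,12,13,14,15}
(C ∪ A) ∪ ((A △ B) △ C) = {1,2,3,4,5,6,7,8,9,10,11,12,13,14,15}
A ∪ ((C ∪ A) ∪ ((A △ B) △ C)) = {1,2,3,4,5,6,7,8,9,10,11,12,13,14,15}
(A ∪ ((C ∪ A) ∪ ((A △ B) △ C)))^c = {16}
B ∩ C = {9,10}
C − B = {1,3,4,5,15}
(B ∩ C) ∪ (C − B) = {1,3,4,5,9,10,15}
((B ∩ C) ∪ (C − B))^c = {2,6,7,8,11,12,13,14,16}
Every element of {16} is in {2,6,7,8,11,12,13,14,16}, so (A ∪ ((C ∪ A) ∪ ((A △ B) △ C)))^c ⊆ ((B ∩ C) ∪ (C − B))^c.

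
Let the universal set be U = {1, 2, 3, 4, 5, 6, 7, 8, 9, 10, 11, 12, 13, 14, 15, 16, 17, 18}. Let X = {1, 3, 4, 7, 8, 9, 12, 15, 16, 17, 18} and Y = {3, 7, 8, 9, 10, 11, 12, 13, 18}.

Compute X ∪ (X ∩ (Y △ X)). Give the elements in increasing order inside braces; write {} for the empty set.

Y △ X = {1, 4, 10, 11, 13, 15, 16, 17}
X ∩ (Y △ X) = {1, 4, 15, 16, 17}
X ∪ (X ∩ (Y △ X)) = {1, 3, 4, 7, 8, 9, 12, 15, 16, 17, 18}

{1, 3, 4, 7, 8, 9, 12, 15, 16, 17, 18}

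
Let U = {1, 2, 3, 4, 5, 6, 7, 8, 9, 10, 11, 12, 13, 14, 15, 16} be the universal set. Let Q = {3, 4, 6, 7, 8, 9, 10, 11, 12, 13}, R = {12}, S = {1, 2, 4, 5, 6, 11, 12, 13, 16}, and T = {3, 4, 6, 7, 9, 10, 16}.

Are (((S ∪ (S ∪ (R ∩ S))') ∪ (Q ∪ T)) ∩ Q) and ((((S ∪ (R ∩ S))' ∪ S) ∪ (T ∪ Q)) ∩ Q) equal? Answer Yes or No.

R ∩ S = {12}
S ∪ (R ∩ S) = {1, 2, 4, 5, 6, 11, 12, 13, 16}
(S ∪ (R ∩ S))' = {3, 7, 8, 9, 10, 14, 15}
S ∪ (S ∪ (R ∩ S))' = {1, 2, 3, 4, 5, 6, 7, 8, 9, 10, 11, 12, 13, 14, 15, 16}
Q ∪ T = {3, 4, 6, 7, 8, 9, 10, 11, 12, 13, 16}
(S ∪ (S ∪ (R ∩ S))') ∪ (Q ∪ T) = {1, 2, 3, 4, 5, 6, 7, 8, 9, 10, 11, 12, 13, 14, 15, 16}
((S ∪ (S ∪ (R ∩ S))') ∪ (Q ∪ T)) ∩ Q = {3, 4, 6, 7, 8, 9, 10, 11, 12, 13}
(S ∪ (R ∩ S))' ∪ S = {1, 2, 3, 4, 5, 6, 7, 8, 9, 10, 11, 12, 13, 14, 15, 16}
T ∪ Q = {3, 4, 6, 7, 8, 9, 10, 11, 12, 13, 16}
((S ∪ (R ∩ S))' ∪ S) ∪ (T ∪ Q) = {1, 2, 3, 4, 5, 6, 7, 8, 9, 10, 11, 12, 13, 14, 15, 16}
(((S ∪ (R ∩ S))' ∪ S) ∪ (T ∪ Q)) ∩ Q = {3, 4, 6, 7, 8, 9, 10, 11, 12, 13}
Both equal {3, 4, 6, 7, 8, 9, 10, 11, 12, 13}, so ((S ∪ (S ∪ (R ∩ S))') ∪ (Q ∪ T)) ∩ Q = (((S ∪ (R ∩ S))' ∪ S) ∪ (T ∪ Q)) ∩ Q.

Yes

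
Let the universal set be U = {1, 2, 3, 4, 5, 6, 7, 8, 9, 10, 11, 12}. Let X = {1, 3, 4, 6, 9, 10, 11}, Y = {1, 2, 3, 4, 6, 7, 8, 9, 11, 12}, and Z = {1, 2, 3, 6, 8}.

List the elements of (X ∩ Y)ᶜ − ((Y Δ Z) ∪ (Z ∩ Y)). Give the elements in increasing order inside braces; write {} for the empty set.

{5, 10}

X ∩ Y = {1, 3, 4, 6, 9, 11}
(X ∩ Y)ᶜ = {2, 5, 7, 8, 10, 12}
Y Δ Z = {4, 7, 9, 11, 12}
Z ∩ Y = {1, 2, 3, 6, 8}
(Y Δ Z) ∪ (Z ∩ Y) = {1, 2, 3, 4, 6, 7, 8, 9, 11, 12}
(X ∩ Y)ᶜ − ((Y Δ Z) ∪ (Z ∩ Y)) = {5, 10}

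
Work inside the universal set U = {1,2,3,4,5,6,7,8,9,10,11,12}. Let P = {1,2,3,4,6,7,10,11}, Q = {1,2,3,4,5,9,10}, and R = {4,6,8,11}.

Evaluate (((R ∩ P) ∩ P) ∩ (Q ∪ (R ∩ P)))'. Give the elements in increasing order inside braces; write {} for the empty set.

R ∩ P = {4,6,11}
(R ∩ P) ∩ P = {4,6,11}
Q ∪ (R ∩ P) = {1,2,3,4,5,6,9,10,11}
((R ∩ P) ∩ P) ∩ (Q ∪ (R ∩ P)) = {4,6,11}
(((R ∩ P) ∩ P) ∩ (Q ∪ (R ∩ P)))' = {1,2,3,5,7,8,9,10,12}

{1,2,3,5,7,8,9,10,12}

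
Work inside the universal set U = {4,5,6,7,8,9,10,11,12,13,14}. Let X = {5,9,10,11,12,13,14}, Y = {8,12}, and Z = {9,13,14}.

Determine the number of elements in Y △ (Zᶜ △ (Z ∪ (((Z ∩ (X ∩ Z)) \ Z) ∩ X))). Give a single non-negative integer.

Zᶜ = {4,5,6,7,8,10,11,12}
X ∩ Z = {9,13,14}
Z ∩ (X ∩ Z) = {9,13,14}
(Z ∩ (X ∩ Z)) \ Z = {}
((Z ∩ (X ∩ Z)) \ Z) ∩ X = {}
Z ∪ (((Z ∩ (X ∩ Z)) \ Z) ∩ X) = {9,13,14}
Zᶜ △ (Z ∪ (((Z ∩ (X ∩ Z)) \ Z) ∩ X)) = {4,5,6,7,8,9,10,11,12,13,14}
Y △ (Zᶜ △ (Z ∪ (((Z ∩ (X ∩ Z)) \ Z) ∩ X))) = {4,5,6,7,9,10,11,13,14}
|Y △ (Zᶜ △ (Z ∪ (((Z ∩ (X ∩ Z)) \ Z) ∩ X)))| = 9

9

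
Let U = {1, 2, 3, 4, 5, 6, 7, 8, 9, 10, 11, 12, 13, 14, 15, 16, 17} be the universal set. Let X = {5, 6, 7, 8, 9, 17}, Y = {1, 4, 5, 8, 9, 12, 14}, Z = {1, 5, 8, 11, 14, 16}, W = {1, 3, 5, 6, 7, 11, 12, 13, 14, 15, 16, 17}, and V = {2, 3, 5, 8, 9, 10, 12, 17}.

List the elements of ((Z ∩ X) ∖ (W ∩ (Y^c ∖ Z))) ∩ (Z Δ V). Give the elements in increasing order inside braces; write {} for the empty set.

Z ∩ X = {5, 8}
Y^c = {2, 3, 6, 7, 10, 11, 13, 15, 16, 17}
Y^c ∖ Z = {2, 3, 6, 7, 10, 13, 15, 17}
W ∩ (Y^c ∖ Z) = {3, 6, 7, 13, 15, 17}
(Z ∩ X) ∖ (W ∩ (Y^c ∖ Z)) = {5, 8}
Z Δ V = {1, 2, 3, 9, 10, 11, 12, 14, 16, 17}
((Z ∩ X) ∖ (W ∩ (Y^c ∖ Z))) ∩ (Z Δ V) = {}

{}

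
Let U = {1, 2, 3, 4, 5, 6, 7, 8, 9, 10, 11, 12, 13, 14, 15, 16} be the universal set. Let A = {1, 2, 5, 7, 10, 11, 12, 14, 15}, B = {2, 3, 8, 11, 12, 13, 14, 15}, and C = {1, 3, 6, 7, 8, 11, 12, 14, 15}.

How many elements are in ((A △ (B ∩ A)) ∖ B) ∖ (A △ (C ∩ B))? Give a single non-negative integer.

0

B ∩ A = {2, 11, 12, 14, 15}
A △ (B ∩ A) = {1, 5, 7, 10}
(A △ (B ∩ A)) ∖ B = {1, 5, 7, 10}
C ∩ B = {3, 8, 11, 12, 14, 15}
A △ (C ∩ B) = {1, 2, 3, 5, 7, 8, 10}
((A △ (B ∩ A)) ∖ B) ∖ (A △ (C ∩ B)) = {}
|((A △ (B ∩ A)) ∖ B) ∖ (A △ (C ∩ B))| = 0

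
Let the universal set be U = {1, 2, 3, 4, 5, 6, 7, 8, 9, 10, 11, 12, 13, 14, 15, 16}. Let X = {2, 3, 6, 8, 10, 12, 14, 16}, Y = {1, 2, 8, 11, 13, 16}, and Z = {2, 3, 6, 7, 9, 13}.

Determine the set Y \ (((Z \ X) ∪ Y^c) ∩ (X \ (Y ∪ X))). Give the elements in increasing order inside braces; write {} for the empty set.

Z \ X = {7, 9, 13}
Y^c = {3, 4, 5, 6, 7, 9, 10, 12, 14, 15}
(Z \ X) ∪ Y^c = {3, 4, 5, 6, 7, 9, 10, 12, 13, 14, 15}
Y ∪ X = {1, 2, 3, 6, 8, 10, 11, 12, 13, 14, 16}
X \ (Y ∪ X) = {}
((Z \ X) ∪ Y^c) ∩ (X \ (Y ∪ X)) = {}
Y \ (((Z \ X) ∪ Y^c) ∩ (X \ (Y ∪ X))) = {1, 2, 8, 11, 13, 16}

{1, 2, 8, 11, 13, 16}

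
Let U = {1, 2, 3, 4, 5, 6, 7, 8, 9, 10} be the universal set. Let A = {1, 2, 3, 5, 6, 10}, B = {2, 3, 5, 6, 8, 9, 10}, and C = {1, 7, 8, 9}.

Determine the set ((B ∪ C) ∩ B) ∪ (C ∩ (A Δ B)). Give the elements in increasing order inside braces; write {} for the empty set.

{1, 2, 3, 5, 6, 8, 9, 10}

B ∪ C = {1, 2, 3, 5, 6, 7, 8, 9, 10}
(B ∪ C) ∩ B = {2, 3, 5, 6, 8, 9, 10}
A Δ B = {1, 8, 9}
C ∩ (A Δ B) = {1, 8, 9}
((B ∪ C) ∩ B) ∪ (C ∩ (A Δ B)) = {1, 2, 3, 5, 6, 8, 9, 10}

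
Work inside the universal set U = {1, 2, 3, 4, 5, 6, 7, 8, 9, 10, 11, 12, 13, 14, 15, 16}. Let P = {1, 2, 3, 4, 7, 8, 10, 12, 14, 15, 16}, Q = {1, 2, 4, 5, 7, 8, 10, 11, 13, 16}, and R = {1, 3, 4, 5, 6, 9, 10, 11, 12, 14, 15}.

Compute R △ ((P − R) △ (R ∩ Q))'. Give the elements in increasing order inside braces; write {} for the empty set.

P − R = {2, 7, 8, 16}
R ∩ Q = {1, 4, 5, 10, 11}
(P − R) △ (R ∩ Q) = {1, 2, 4, 5, 7, 8, 10, 11, 16}
((P − R) △ (R ∩ Q))' = {3, 6, 9, 12, 13, 14, 15}
R △ ((P − R) △ (R ∩ Q))' = {1, 4, 5, 10, 11, 13}

{1, 4, 5, 10, 11, 13}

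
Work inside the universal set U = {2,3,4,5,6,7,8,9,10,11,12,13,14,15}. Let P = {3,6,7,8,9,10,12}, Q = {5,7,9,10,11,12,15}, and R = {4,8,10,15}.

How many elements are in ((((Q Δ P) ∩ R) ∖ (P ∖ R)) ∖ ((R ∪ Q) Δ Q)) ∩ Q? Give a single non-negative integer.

Q Δ P = {3,5,6,8,11,15}
(Q Δ P) ∩ R = {8,15}
P ∖ R = {3,6,7,9,12}
((Q Δ P) ∩ R) ∖ (P ∖ R) = {8,15}
R ∪ Q = {4,5,7,8,9,10,11,12,15}
(R ∪ Q) Δ Q = {4,8}
(((Q Δ P) ∩ R) ∖ (P ∖ R)) ∖ ((R ∪ Q) Δ Q) = {15}
((((Q Δ P) ∩ R) ∖ (P ∖ R)) ∖ ((R ∪ Q) Δ Q)) ∩ Q = {15}
|((((Q Δ P) ∩ R) ∖ (P ∖ R)) ∖ ((R ∪ Q) Δ Q)) ∩ Q| = 1

1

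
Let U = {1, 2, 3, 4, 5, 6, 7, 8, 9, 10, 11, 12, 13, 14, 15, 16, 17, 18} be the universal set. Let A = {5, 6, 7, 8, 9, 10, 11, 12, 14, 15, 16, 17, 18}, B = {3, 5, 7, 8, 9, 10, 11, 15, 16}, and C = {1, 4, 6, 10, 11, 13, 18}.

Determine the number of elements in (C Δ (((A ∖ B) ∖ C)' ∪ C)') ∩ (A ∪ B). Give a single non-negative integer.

A ∖ B = {6, 12, 14, 17, 18}
(A ∖ B) ∖ C = {12, 14, 17}
((A ∖ B) ∖ C)' = {1, 2, 3, 4, 5, 6, 7, 8, 9, 10, 11, 13, 15, 16, 18}
((A ∖ B) ∖ C)' ∪ C = {1, 2, 3, 4, 5, 6, 7, 8, 9, 10, 11, 13, 15, 16, 18}
(((A ∖ B) ∖ C)' ∪ C)' = {12, 14, 17}
C Δ (((A ∖ B) ∖ C)' ∪ C)' = {1, 4, 6, 10, 11, 12, 13, 14, 17, 18}
A ∪ B = {3, 5, 6, 7, 8, 9, 10, 11, 12, 14, 15, 16, 17, 18}
(C Δ (((A ∖ B) ∖ C)' ∪ C)') ∩ (A ∪ B) = {6, 10, 11, 12, 14, 17, 18}
|(C Δ (((A ∖ B) ∖ C)' ∪ C)') ∩ (A ∪ B)| = 7

7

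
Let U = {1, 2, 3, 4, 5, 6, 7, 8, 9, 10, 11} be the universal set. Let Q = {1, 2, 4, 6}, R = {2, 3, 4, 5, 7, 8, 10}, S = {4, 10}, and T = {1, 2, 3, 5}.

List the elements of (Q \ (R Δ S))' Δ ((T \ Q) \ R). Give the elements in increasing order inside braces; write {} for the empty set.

R Δ S = {2, 3, 5, 7, 8}
Q \ (R Δ S) = {1, 4, 6}
(Q \ (R Δ S))' = {2, 3, 5, 7, 8, 9, 10, 11}
T \ Q = {3, 5}
(T \ Q) \ R = {}
(Q \ (R Δ S))' Δ ((T \ Q) \ R) = {2, 3, 5, 7, 8, 9, 10, 11}

{2, 3, 5, 7, 8, 9, 10, 11}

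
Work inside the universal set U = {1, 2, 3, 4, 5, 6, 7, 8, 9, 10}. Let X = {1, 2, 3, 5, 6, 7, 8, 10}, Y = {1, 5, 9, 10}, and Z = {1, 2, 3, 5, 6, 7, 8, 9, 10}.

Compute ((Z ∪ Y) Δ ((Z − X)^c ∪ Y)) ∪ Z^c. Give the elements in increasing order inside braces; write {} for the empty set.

{4}

Z ∪ Y = {1, 2, 3, 5, 6, 7, 8, 9, 10}
Z − X = {9}
(Z − X)^c = {1, 2, 3, 4, 5, 6, 7, 8, 10}
(Z − X)^c ∪ Y = {1, 2, 3, 4, 5, 6, 7, 8, 9, 10}
(Z ∪ Y) Δ ((Z − X)^c ∪ Y) = {4}
Z^c = {4}
((Z ∪ Y) Δ ((Z − X)^c ∪ Y)) ∪ Z^c = {4}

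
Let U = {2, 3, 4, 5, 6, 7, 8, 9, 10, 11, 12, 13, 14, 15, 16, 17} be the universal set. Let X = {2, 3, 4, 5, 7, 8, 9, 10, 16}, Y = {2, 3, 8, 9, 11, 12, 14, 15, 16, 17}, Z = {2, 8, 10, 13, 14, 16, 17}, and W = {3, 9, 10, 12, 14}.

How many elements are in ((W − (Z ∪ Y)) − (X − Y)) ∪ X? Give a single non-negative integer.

Z ∪ Y = {2, 3, 8, 9, 10, 11, 12, 13, 14, 15, 16, 17}
W − (Z ∪ Y) = {}
X − Y = {4, 5, 7, 10}
(W − (Z ∪ Y)) − (X − Y) = {}
((W − (Z ∪ Y)) − (X − Y)) ∪ X = {2, 3, 4, 5, 7, 8, 9, 10, 16}
|((W − (Z ∪ Y)) − (X − Y)) ∪ X| = 9

9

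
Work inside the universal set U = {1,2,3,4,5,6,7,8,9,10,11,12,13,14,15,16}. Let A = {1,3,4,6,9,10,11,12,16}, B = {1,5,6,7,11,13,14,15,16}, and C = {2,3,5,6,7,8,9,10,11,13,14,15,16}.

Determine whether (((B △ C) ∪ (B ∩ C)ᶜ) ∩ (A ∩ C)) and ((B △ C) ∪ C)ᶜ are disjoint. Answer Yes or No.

B △ C = {1,2,3,8,9,10}
B ∩ C = {5,6,7,11,13,14,15,16}
(B ∩ C)ᶜ = {1,2,3,4,8,9,10,12}
(B △ C) ∪ (B ∩ C)ᶜ = {1,2,3,4,8,9,10,12}
A ∩ C = {3,6,9,10,11,16}
((B △ C) ∪ (B ∩ C)ᶜ) ∩ (A ∩ C) = {3,9,10}
(B △ C) ∪ C = {1,2,3,5,6,7,8,9,10,11,13,14,15,16}
((B △ C) ∪ C)ᶜ = {4,12}
{3,9,10} and {4,12} share no elements.

Yes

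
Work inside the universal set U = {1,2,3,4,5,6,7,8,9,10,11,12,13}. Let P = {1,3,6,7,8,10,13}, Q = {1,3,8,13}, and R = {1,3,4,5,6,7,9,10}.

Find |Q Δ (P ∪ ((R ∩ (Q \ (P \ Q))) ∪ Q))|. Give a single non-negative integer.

3

P \ Q = {6,7,10}
Q \ (P \ Q) = {1,3,8,13}
R ∩ (Q \ (P \ Q)) = {1,3}
(R ∩ (Q \ (P \ Q))) ∪ Q = {1,3,8,13}
P ∪ ((R ∩ (Q \ (P \ Q))) ∪ Q) = {1,3,6,7,8,10,13}
Q Δ (P ∪ ((R ∩ (Q \ (P \ Q))) ∪ Q)) = {6,7,10}
|Q Δ (P ∪ ((R ∩ (Q \ (P \ Q))) ∪ Q))| = 3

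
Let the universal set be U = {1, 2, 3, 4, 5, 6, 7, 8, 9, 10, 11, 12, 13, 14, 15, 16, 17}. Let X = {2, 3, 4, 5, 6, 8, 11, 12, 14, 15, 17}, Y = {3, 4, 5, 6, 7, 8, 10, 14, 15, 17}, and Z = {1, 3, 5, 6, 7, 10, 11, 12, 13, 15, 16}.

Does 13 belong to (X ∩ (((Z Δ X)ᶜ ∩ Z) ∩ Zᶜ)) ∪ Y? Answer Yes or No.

13 ∈ Z and 13 ∉ X, so 13 ∈ Z Δ X
13 ∉ (Z Δ X)ᶜ since 13 ∈ (Z Δ X)
13 ∉ (Z Δ X)ᶜ and 13 ∈ Z, so 13 ∉ (Z Δ X)ᶜ ∩ Z
13 ∈ Z, so 13 ∉ Zᶜ
13 ∉ ((Z Δ X)ᶜ ∩ Z) and 13 ∉ Zᶜ, so 13 ∉ ((Z Δ X)ᶜ ∩ Z) ∩ Zᶜ
13 ∉ X and 13 ∉ (((Z Δ X)ᶜ ∩ Z) ∩ Zᶜ), so 13 ∉ X ∩ (((Z Δ X)ᶜ ∩ Z) ∩ Zᶜ)
13 ∉ (X ∩ (((Z Δ X)ᶜ ∩ Z) ∩ Zᶜ)) and 13 ∉ Y, so 13 ∉ (X ∩ (((Z Δ X)ᶜ ∩ Z) ∩ Zᶜ)) ∪ Y

No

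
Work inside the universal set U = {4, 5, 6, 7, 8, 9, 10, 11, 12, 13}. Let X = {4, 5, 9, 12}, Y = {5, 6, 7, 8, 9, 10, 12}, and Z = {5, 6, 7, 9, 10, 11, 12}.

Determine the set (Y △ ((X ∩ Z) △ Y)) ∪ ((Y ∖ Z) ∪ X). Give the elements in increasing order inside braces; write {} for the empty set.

{4, 5, 8, 9, 12}

X ∩ Z = {5, 9, 12}
(X ∩ Z) △ Y = {6, 7, 8, 10}
Y △ ((X ∩ Z) △ Y) = {5, 9, 12}
Y ∖ Z = {8}
(Y ∖ Z) ∪ X = {4, 5, 8, 9, 12}
(Y △ ((X ∩ Z) △ Y)) ∪ ((Y ∖ Z) ∪ X) = {4, 5, 8, 9, 12}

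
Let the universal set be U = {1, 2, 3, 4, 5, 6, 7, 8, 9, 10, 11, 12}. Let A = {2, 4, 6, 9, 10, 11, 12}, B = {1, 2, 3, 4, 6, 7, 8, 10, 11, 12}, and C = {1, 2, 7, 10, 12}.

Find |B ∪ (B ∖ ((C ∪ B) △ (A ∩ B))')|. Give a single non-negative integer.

C ∪ B = {1, 2, 3, 4, 6, 7, 8, 10, 11, 12}
A ∩ B = {2, 4, 6, 10, 11, 12}
(C ∪ B) △ (A ∩ B) = {1, 3, 7, 8}
((C ∪ B) △ (A ∩ B))' = {2, 4, 5, 6, 9, 10, 11, 12}
B ∖ ((C ∪ B) △ (A ∩ B))' = {1, 3, 7, 8}
B ∪ (B ∖ ((C ∪ B) △ (A ∩ B))') = {1, 2, 3, 4, 6, 7, 8, 10, 11, 12}
|B ∪ (B ∖ ((C ∪ B) △ (A ∩ B))')| = 10

10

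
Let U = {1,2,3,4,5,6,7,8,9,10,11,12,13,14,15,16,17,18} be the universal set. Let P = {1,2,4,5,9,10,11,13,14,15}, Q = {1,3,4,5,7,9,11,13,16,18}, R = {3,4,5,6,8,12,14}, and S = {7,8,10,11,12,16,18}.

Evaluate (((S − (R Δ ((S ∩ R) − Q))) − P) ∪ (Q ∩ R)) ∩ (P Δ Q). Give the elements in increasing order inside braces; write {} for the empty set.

{3,7,16,18}

S ∩ R = {8,12}
(S ∩ R) − Q = {8,12}
R Δ ((S ∩ R) − Q) = {3,4,5,6,14}
S − (R Δ ((S ∩ R) − Q)) = {7,8,10,11,12,16,18}
(S − (R Δ ((S ∩ R) − Q))) − P = {7,8,12,16,18}
Q ∩ R = {3,4,5}
((S − (R Δ ((S ∩ R) − Q))) − P) ∪ (Q ∩ R) = {3,4,5,7,8,12,16,18}
P Δ Q = {2,3,7,10,14,15,16,18}
(((S − (R Δ ((S ∩ R) − Q))) − P) ∪ (Q ∩ R)) ∩ (P Δ Q) = {3,7,16,18}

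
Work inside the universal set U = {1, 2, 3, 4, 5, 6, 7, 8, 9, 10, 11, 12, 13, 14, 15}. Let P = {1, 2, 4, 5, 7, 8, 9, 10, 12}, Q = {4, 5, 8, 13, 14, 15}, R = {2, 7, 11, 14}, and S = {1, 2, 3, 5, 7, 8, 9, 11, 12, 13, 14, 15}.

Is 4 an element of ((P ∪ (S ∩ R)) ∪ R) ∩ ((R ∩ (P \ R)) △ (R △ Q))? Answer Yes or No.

4 ∉ S and 4 ∉ R, so 4 ∉ S ∩ R
4 ∈ P and 4 ∉ (S ∩ R), so 4 ∈ P ∪ (S ∩ R)
4 ∈ (P ∪ (S ∩ R)) and 4 ∉ R, so 4 ∈ (P ∪ (S ∩ R)) ∪ R
4 ∈ P and 4 ∉ R, so 4 ∈ P \ R
4 ∉ R and 4 ∈ (P \ R), so 4 ∉ R ∩ (P \ R)
4 ∉ R and 4 ∈ Q, so 4 ∈ R △ Q
4 ∉ (R ∩ (P \ R)) and 4 ∈ (R △ Q), so 4 ∈ (R ∩ (P \ R)) △ (R △ Q)
4 ∈ ((P ∪ (S ∩ R)) ∪ R) and 4 ∈ ((R ∩ (P \ R)) △ (R △ Q)), so 4 ∈ ((P ∪ (S ∩ R)) ∪ R) ∩ ((R ∩ (P \ R)) △ (R △ Q))

Yes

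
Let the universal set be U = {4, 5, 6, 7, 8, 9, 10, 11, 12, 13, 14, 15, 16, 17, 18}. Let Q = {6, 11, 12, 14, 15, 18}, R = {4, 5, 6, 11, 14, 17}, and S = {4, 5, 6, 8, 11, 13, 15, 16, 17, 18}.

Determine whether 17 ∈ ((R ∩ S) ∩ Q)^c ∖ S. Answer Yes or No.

No

17 ∈ R and 17 ∈ S, so 17 ∈ R ∩ S
17 ∈ (R ∩ S) and 17 ∉ Q, so 17 ∉ (R ∩ S) ∩ Q
17 ∈ ((R ∩ S) ∩ Q)^c since 17 ∉ ((R ∩ S) ∩ Q)
17 ∈ ((R ∩ S) ∩ Q)^c and 17 ∈ S, so 17 ∉ ((R ∩ S) ∩ Q)^c ∖ S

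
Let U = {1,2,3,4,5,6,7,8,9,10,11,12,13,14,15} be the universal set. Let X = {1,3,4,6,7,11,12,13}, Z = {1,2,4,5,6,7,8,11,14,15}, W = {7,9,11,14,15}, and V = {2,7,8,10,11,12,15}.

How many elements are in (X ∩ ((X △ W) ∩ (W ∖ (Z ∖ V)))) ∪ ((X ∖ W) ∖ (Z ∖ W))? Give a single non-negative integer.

3

X △ W = {1,3,4,6,9,12,13,14,15}
Z ∖ V = {1,4,5,6,14}
W ∖ (Z ∖ V) = {7,9,11,15}
(X △ W) ∩ (W ∖ (Z ∖ V)) = {9,15}
X ∩ ((X △ W) ∩ (W ∖ (Z ∖ V))) = {}
X ∖ W = {1,3,4,6,12,13}
Z ∖ W = {1,2,4,5,6,8}
(X ∖ W) ∖ (Z ∖ W) = {3,12,13}
(X ∩ ((X △ W) ∩ (W ∖ (Z ∖ V)))) ∪ ((X ∖ W) ∖ (Z ∖ W)) = {3,12,13}
|(X ∩ ((X △ W) ∩ (W ∖ (Z ∖ V)))) ∪ ((X ∖ W) ∖ (Z ∖ W))| = 3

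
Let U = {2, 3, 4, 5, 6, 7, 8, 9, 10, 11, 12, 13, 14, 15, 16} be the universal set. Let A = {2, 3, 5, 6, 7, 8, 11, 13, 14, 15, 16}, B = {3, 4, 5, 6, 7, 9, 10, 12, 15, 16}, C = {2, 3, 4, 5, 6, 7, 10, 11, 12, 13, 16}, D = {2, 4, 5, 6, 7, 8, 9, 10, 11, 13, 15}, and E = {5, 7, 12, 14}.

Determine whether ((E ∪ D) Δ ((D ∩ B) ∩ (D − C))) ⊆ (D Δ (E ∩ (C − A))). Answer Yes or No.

No

E ∪ D = {2, 4, 5, 6, 7, 8, 9, 10, 11, 12, 13, 14, 15}
D ∩ B = {4, 5, 6, 7, 9, 10, 15}
D − C = {8, 9, 15}
(D ∩ B) ∩ (D − C) = {9, 15}
(E ∪ D) Δ ((D ∩ B) ∩ (D − C)) = {2, 4, 5, 6, 7, 8, 10, 11, 12, 13, 14}
C − A = {4, 10, 12}
E ∩ (C − A) = {12}
D Δ (E ∩ (C − A)) = {2, 4, 5, 6, 7, 8, 9, 10, 11, 12, 13, 15}
14 ∈ (E ∪ D) Δ ((D ∩ B) ∩ (D − C)) but 14 ∉ D Δ (E ∩ (C − A)), so the inclusion fails.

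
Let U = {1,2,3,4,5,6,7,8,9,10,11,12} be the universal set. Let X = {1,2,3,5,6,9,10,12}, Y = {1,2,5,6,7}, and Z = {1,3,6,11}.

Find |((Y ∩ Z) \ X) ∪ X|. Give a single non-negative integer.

8

Y ∩ Z = {1,6}
(Y ∩ Z) \ X = {}
((Y ∩ Z) \ X) ∪ X = {1,2,3,5,6,9,10,12}
|((Y ∩ Z) \ X) ∪ X| = 8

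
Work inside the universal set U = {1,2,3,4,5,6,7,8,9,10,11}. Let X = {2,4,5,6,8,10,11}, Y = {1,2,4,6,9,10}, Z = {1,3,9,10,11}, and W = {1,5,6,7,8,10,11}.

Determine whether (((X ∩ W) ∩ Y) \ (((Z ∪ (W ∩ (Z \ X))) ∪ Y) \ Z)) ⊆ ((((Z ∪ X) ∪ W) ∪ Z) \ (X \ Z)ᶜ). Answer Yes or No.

X ∩ W = {5,6,8,10,11}
(X ∩ W) ∩ Y = {6,10}
Z \ X = {1,3,9}
W ∩ (Z \ X) = {1}
Z ∪ (W ∩ (Z \ X)) = {1,3,9,10,11}
(Z ∪ (W ∩ (Z \ X))) ∪ Y = {1,2,3,4,6,9,10,11}
((Z ∪ (W ∩ (Z \ X))) ∪ Y) \ Z = {2,4,6}
((X ∩ W) ∩ Y) \ (((Z ∪ (W ∩ (Z \ X))) ∪ Y) \ Z) = {10}
Z ∪ X = {1,2,3,4,5,6,8,9,10,11}
(Z ∪ X) ∪ W = {1,2,3,4,5,6,7,8,9,10,11}
((Z ∪ X) ∪ W) ∪ Z = {1,2,3,4,5,6,7,8,9,10,11}
X \ Z = {2,4,5,6,8}
(X \ Z)ᶜ = {1,3,7,9,10,11}
(((Z ∪ X) ∪ W) ∪ Z) \ (X \ Z)ᶜ = {2,4,5,6,8}
10 ∈ ((X ∩ W) ∩ Y) \ (((Z ∪ (W ∩ (Z \ X))) ∪ Y) \ Z) but 10 ∉ (((Z ∪ X) ∪ W) ∪ Z) \ (X \ Z)ᶜ, so the inclusion fails.

No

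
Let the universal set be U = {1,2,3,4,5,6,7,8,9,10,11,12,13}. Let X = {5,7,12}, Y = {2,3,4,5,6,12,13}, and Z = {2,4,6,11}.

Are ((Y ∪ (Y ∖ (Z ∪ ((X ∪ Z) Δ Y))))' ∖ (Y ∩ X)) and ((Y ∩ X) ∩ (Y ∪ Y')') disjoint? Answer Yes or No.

Yes

X ∪ Z = {2,4,5,6,7,11,12}
(X ∪ Z) Δ Y = {3,7,11,13}
Z ∪ ((X ∪ Z) Δ Y) = {2,3,4,6,7,11,13}
Y ∖ (Z ∪ ((X ∪ Z) Δ Y)) = {5,12}
Y ∪ (Y ∖ (Z ∪ ((X ∪ Z) Δ Y))) = {2,3,4,5,6,12,13}
(Y ∪ (Y ∖ (Z ∪ ((X ∪ Z) Δ Y))))' = {1,7,8,9,10,11}
Y ∩ X = {5,12}
(Y ∪ (Y ∖ (Z ∪ ((X ∪ Z) Δ Y))))' ∖ (Y ∩ X) = {1,7,8,9,10,11}
Y' = {1,7,8,9,10,11}
Y ∪ Y' = {1,2,3,4,5,6,7,8,9,10,11,12,13}
(Y ∪ Y')' = {}
(Y ∩ X) ∩ (Y ∪ Y')' = {}
{1,7,8,9,10,11} and {} share no elements.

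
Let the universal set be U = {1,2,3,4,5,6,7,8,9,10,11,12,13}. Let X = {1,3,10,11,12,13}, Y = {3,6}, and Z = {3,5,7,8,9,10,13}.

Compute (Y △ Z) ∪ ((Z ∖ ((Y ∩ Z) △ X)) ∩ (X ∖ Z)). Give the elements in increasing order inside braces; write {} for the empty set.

{5,6,7,8,9,10,13}

Y △ Z = {5,6,7,8,9,10,13}
Y ∩ Z = {3}
(Y ∩ Z) △ X = {1,10,11,12,13}
Z ∖ ((Y ∩ Z) △ X) = {3,5,7,8,9}
X ∖ Z = {1,11,12}
(Z ∖ ((Y ∩ Z) △ X)) ∩ (X ∖ Z) = {}
(Y △ Z) ∪ ((Z ∖ ((Y ∩ Z) △ X)) ∩ (X ∖ Z)) = {5,6,7,8,9,10,13}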